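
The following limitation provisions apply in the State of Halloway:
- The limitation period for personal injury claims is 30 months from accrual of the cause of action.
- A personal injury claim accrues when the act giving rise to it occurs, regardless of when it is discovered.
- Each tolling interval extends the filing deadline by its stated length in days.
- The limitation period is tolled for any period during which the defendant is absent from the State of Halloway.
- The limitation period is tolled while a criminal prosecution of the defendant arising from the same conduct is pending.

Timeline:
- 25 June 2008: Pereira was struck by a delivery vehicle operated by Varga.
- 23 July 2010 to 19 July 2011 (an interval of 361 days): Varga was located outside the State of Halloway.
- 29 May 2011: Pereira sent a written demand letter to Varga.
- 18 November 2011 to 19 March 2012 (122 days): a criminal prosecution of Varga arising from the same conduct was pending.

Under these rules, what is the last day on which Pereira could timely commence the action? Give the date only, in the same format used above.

The cause of action accrued on 25 June 2008, the date of the act.
The untolled deadline — 30 months after 25 June 2008 — is 25 December 2010.
Because the defendant's absence from the jurisdiction ran from 23 July 2010 to 19 July 2011, the deadline is extended by 361 days to 21 December 2011.
Because the pending criminal prosecution ran from 18 November 2011 to 19 March 2012, the deadline is extended by 122 days to 21 April 2012.
None of the other events listed affects the running of the period under the stated rules.

21 April 2012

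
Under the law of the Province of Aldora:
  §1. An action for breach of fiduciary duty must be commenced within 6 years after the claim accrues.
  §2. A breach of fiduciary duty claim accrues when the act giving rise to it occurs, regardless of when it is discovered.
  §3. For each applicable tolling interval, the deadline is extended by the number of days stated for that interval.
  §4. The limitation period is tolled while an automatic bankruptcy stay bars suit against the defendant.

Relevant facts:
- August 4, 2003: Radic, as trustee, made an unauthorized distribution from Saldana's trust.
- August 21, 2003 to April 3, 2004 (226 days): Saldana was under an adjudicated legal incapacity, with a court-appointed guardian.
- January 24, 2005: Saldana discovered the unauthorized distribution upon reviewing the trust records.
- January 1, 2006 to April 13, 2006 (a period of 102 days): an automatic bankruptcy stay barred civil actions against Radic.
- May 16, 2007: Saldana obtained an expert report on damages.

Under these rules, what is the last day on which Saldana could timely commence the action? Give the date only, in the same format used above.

Because the rule ties accrual to occurrence, the claim accrued on August 4, 2003, not on the January 24, 2005 discovery date.
6 years from August 4, 2003 is August 4, 2009.
The period was tolled for 102 days by the automatic bankruptcy stay (January 1, 2006 to April 13, 2006), pushing the deadline to November 14, 2009.
Although the plaintiff's incapacity ran from August 21, 2003 to April 3, 2004, the stated rules do not make that a tolling event, so it is disregarded.
Nothing else in the chronology tolls or restarts the period.

November 14, 2009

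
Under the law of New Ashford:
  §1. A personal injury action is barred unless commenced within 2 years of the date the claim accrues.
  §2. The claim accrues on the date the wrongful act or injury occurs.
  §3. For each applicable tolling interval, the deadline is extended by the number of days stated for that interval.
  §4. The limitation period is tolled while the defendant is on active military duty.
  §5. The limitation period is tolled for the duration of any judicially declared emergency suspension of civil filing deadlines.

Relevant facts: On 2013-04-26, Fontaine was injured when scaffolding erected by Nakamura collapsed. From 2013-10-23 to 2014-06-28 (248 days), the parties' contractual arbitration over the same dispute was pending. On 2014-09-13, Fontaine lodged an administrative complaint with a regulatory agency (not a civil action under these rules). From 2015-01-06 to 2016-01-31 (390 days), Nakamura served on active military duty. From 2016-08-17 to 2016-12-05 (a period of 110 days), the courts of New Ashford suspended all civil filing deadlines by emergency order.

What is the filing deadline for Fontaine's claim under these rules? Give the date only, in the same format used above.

2016-05-20

The claim accrued on 2013-04-26, when the wrongful act occurred.
2 years from 2013-04-26 is 2015-04-26.
Because the defendant's active military service ran from 2015-01-06 to 2016-01-31, the deadline is extended by 390 days to 2016-05-20.
The emergency suspension of filing deadlines starting 2016-08-17 came too late — the period had run on 2016-05-20 — and so does not extend the deadline.
The pending related arbitration from 2013-10-23 to 2014-06-28 does not toll the period, because no stated rule makes a pending arbitration a tolling event.
The other events in the timeline have no effect on the limitation period under the stated rules.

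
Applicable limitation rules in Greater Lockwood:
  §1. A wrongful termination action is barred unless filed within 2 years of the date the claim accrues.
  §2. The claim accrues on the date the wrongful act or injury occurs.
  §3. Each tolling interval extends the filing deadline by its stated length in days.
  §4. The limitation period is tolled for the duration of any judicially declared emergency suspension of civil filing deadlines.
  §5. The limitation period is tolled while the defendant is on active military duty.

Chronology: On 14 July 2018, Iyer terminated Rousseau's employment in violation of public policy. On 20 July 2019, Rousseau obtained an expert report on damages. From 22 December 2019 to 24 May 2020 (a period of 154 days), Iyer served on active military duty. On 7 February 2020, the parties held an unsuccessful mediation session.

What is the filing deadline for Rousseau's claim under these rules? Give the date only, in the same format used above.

The limitation period began to run on 14 July 2018.
Adding the 2 years base period to 14 July 2018 gives a deadline of 14 July 2020, before any tolling.
The defendant's active military service from 22 December 2019 to 24 May 2020 tolled the period for 154 days, extending the deadline to 15 December 2020.
The other events in the timeline have no effect on the limitation period under the stated rules.

15 December 2020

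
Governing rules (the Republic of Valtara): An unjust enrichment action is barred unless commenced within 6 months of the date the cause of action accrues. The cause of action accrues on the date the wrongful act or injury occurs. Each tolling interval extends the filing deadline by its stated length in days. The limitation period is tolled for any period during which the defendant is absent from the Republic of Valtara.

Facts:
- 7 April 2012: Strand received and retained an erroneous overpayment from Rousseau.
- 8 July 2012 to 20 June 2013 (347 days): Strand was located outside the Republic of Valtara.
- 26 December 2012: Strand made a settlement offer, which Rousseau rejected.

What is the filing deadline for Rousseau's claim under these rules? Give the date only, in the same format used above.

The limitation period began to run on 7 April 2012.
The untolled deadline — 6 months after 7 April 2012 — is 7 October 2012.
The defendant's absence from the jurisdiction from 8 July 2012 to 20 June 2013 tolled the period for 347 days, extending the deadline to 19 September 2013.
The other events in the timeline have no effect on the limitation period under the stated rules.

19 September 2013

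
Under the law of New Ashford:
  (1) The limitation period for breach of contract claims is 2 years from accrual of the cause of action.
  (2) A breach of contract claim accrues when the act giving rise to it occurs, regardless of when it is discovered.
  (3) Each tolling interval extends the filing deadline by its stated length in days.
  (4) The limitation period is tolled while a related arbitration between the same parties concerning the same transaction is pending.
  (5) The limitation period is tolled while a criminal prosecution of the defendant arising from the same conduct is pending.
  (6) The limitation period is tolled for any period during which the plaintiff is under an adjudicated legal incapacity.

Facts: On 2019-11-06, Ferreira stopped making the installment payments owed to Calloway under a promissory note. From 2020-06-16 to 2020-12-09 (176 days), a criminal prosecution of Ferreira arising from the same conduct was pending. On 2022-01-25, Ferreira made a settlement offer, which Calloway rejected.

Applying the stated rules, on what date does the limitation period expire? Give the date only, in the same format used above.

2022-05-01

The claim accrued on 2019-11-06, when the wrongful act occurred.
Adding the 2 years base period to 2019-11-06 gives a deadline of 2021-11-06, before any tolling.
The period was tolled for 176 days by the pending criminal prosecution (2020-06-16 to 2020-12-09), pushing the deadline to 2022-05-01.
None of the other events listed affects the running of the period under the stated rules.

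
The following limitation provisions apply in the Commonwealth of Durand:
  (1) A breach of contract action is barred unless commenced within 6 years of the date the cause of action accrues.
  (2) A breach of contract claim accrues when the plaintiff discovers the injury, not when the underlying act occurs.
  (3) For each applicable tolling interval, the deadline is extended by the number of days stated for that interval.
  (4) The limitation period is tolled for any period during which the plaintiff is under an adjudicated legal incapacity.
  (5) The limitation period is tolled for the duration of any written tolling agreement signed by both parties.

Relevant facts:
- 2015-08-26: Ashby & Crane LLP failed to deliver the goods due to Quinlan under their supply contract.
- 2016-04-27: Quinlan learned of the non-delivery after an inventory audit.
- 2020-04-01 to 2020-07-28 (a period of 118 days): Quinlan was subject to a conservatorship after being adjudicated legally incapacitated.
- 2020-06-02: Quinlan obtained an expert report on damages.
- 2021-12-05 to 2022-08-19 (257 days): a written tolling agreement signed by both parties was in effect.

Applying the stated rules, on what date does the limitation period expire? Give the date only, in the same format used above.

Under the discovery rule, the claim accrued on 2016-04-27, when Quinlan discovered the injury — not on the 2015-08-26 date of the underlying act.
6 years from 2016-04-27 is 2022-04-27.
Because the plaintiff's legal incapacity ran from 2020-04-01 to 2020-07-28, the deadline is extended by 118 days to 2022-08-23.
The written tolling agreement from 2021-12-05 to 2022-08-19 tolled the period for 257 days, extending the deadline to 2023-05-07.
The other events in the timeline have no effect on the limitation period under the stated rules.

2023-05-07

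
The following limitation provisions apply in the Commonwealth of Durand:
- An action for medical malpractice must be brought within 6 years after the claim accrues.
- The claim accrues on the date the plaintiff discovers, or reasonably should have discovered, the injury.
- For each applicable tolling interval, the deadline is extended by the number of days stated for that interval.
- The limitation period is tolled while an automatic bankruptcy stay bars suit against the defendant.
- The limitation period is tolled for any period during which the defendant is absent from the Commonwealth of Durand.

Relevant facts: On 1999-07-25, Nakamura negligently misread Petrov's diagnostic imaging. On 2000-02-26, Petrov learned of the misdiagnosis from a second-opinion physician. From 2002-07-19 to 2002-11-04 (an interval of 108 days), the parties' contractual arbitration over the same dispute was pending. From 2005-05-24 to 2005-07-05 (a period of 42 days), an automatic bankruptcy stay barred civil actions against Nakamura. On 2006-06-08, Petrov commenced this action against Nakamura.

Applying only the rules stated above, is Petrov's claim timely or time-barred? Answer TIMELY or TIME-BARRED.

Accrual is tied to discovery, so the period began on 2000-02-26 rather than on 1999-07-25 when the act occurred.
Adding the 6 years base period to 2000-02-26 gives a deadline of 2006-02-26, before any tolling.
The period was tolled for 42 days by the automatic bankruptcy stay (2005-05-24 to 2005-07-05), pushing the deadline to 2006-04-09.
Although a pending arbitration ran from 2002-07-19 to 2002-11-04, the stated rules do not make that a tolling event, so it is disregarded.
The 2006-06-08 filing falls after the 2006-04-09 deadline; the claim is time-barred.

TIME-BARRED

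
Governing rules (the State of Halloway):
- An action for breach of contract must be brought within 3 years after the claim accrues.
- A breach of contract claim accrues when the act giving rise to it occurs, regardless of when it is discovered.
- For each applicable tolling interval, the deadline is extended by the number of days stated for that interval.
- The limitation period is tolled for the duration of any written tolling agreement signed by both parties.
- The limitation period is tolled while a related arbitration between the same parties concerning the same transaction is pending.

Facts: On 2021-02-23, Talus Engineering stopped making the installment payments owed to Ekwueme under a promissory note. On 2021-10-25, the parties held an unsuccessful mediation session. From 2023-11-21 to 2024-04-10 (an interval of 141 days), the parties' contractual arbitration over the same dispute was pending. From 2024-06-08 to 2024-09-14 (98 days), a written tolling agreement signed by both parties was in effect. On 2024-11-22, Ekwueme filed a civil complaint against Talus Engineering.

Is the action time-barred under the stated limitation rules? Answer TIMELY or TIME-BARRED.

The limitation period began to run on 2021-02-23.
Adding the 3 years base period to 2021-02-23 gives a deadline of 2024-02-23, before any tolling.
Because the pending related arbitration ran from 2023-11-21 to 2024-04-10, the deadline is extended by 141 days to 2024-07-13.
The written tolling agreement from 2024-06-08 to 2024-09-14 tolled the period for 98 days, extending the deadline to 2024-10-19.
The other events in the timeline have no effect on the limitation period under the stated rules.
Ekwueme filed on 2024-11-22, after the 2024-10-19 deadline, so the action is time-barred.

TIME-BARRED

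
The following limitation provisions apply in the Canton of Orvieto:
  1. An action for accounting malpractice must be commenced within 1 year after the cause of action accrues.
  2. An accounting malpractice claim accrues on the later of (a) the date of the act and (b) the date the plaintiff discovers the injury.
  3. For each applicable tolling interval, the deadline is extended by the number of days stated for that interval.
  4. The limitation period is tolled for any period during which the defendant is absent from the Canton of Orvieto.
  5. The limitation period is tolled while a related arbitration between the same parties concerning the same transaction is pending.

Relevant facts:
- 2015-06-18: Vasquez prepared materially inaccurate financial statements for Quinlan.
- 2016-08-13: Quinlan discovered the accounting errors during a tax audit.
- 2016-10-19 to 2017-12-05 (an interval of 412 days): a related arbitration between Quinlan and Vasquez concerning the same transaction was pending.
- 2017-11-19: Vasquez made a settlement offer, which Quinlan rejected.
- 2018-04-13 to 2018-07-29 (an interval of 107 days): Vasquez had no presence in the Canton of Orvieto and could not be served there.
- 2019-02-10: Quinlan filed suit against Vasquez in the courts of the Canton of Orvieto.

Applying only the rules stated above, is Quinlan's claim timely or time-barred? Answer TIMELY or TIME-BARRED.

Because discovery on 2016-08-13 post-dates the 2015-06-18 act, accrual under the later-of rule falls on 2016-08-13.
The untolled deadline — 1 year after 2016-08-13 — is 2017-08-13.
The pending related arbitration from 2016-10-19 to 2017-12-05 tolled the period for 412 days, extending the deadline to 2018-09-29.
The period was tolled for 107 days by the defendant's absence from the jurisdiction (2018-04-13 to 2018-07-29), pushing the deadline to 2019-01-14.
Nothing else in the chronology tolls or restarts the period.
Quinlan filed on 2019-02-10, after the 2019-01-14 deadline, so the action is time-barred.

TIME-BARRED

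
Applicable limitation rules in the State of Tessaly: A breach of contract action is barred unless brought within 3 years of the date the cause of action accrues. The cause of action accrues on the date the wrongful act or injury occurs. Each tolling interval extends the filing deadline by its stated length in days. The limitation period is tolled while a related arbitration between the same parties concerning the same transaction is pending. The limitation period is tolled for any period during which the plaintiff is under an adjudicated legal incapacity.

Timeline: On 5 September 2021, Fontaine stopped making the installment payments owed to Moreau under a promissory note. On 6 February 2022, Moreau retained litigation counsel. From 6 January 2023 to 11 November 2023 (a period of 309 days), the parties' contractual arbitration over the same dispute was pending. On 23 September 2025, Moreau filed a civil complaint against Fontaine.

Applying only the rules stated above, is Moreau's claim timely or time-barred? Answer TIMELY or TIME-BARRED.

TIME-BARRED

The cause of action accrued on 5 September 2021, the date of the act.
3 years from 5 September 2021 is 5 September 2024.
The pending related arbitration from 6 January 2023 to 11 November 2023 tolled the period for 309 days, extending the deadline to 11 July 2025.
The other events in the timeline have no effect on the limitation period under the stated rules.
Filing on 23 September 2025 missed the 11 July 2025 deadline — the action is time-barred.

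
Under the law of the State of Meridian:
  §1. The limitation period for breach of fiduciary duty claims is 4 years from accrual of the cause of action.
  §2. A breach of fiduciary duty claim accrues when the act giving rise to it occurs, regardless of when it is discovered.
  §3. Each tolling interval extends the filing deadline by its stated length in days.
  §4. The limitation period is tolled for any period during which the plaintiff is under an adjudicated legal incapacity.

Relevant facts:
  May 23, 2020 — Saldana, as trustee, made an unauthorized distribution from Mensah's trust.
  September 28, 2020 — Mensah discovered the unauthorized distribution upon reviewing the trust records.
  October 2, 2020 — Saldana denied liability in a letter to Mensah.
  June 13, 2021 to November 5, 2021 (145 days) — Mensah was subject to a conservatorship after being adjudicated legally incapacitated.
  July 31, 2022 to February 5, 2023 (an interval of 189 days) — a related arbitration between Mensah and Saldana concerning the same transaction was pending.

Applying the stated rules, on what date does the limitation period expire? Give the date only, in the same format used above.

Because the rule ties accrual to occurrence, the claim accrued on May 23, 2020, not on the September 28, 2020 discovery date.
4 years from May 23, 2020 is May 23, 2024.
The period was tolled for 145 days by the plaintiff's legal incapacity (June 13, 2021 to November 5, 2021), pushing the deadline to October 15, 2024.
The pending related arbitration from July 31, 2022 to February 5, 2023 does not toll the period, because no stated rule makes a pending arbitration a tolling event.
Nothing else in the chronology tolls or restarts the period.

October 15, 2024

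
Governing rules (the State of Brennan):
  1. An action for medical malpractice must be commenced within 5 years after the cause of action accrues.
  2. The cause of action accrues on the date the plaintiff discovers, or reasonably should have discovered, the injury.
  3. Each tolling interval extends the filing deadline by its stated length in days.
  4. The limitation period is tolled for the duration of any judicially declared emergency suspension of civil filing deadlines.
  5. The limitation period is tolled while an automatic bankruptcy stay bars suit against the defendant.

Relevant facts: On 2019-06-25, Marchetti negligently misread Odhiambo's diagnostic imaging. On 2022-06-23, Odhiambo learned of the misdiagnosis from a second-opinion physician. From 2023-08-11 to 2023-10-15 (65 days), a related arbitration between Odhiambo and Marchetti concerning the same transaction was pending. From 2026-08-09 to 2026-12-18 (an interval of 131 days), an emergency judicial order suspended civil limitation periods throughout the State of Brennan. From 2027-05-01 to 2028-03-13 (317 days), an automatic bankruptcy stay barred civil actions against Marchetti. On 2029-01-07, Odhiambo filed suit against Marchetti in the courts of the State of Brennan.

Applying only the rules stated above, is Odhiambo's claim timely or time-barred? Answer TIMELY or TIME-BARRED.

TIME-BARRED

Under the discovery rule, the claim accrued on 2022-06-23, when Odhiambo discovered the injury — not on the 2019-06-25 date of the underlying act.
5 years from 2022-06-23 is 2027-06-23.
The period was tolled for 131 days by the emergency suspension of filing deadlines (2026-08-09 to 2026-12-18), pushing the deadline to 2027-11-01.
The automatic bankruptcy stay from 2027-05-01 to 2028-03-13 tolled the period for 317 days, extending the deadline to 2028-09-13.
No stated provision tolls the period for a pending arbitration, so the interval from 2023-08-11 to 2023-10-15 has no effect on the deadline.
The 2029-01-07 filing falls after the 2028-09-13 deadline; the claim is time-barred.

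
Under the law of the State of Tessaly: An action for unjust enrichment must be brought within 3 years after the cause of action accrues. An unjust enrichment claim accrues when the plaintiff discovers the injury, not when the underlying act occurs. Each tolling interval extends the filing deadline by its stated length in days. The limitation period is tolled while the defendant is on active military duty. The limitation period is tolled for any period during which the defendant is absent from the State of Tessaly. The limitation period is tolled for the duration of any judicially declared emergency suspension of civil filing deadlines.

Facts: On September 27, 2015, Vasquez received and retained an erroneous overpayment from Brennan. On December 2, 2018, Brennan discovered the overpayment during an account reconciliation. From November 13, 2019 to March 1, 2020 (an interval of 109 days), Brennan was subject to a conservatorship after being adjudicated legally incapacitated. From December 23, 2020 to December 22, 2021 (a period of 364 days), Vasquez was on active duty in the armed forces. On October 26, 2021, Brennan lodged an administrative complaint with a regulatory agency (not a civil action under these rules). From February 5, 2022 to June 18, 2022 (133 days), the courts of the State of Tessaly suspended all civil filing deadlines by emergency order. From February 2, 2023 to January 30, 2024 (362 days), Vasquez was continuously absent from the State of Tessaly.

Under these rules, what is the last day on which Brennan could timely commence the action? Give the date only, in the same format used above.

April 9, 2024

Accrual is tied to discovery, so the period began on December 2, 2018 rather than on September 27, 2015 when the act occurred.
3 years from December 2, 2018 is December 2, 2021.
Because the defendant's active military service ran from December 23, 2020 to December 22, 2021, the deadline is extended by 364 days to December 1, 2022.
The emergency suspension of filing deadlines from February 5, 2022 to June 18, 2022 tolled the period for 133 days, extending the deadline to April 13, 2023.
Because the defendant's absence from the jurisdiction ran from February 2, 2023 to January 30, 2024, the deadline is extended by 362 days to April 9, 2024.
Although the plaintiff's incapacity ran from November 13, 2019 to March 1, 2020, the stated rules do not make that a tolling event, so it is disregarded.
None of the other events listed affects the running of the period under the stated rules.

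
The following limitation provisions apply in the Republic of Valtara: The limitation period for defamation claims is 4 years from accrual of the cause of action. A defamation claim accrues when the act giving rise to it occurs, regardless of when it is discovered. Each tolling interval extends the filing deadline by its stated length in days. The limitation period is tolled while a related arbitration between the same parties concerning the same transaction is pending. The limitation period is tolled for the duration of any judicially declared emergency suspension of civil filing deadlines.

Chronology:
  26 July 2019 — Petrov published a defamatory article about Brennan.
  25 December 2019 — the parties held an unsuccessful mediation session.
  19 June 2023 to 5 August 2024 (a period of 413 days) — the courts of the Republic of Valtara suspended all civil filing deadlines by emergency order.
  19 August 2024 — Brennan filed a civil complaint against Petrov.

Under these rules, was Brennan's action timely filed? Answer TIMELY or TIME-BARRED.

TIMELY

The limitation period began to run on 26 July 2019.
4 years from 26 July 2019 is 26 July 2023.
The period was tolled for 413 days by the emergency suspension of filing deadlines (19 June 2023 to 5 August 2024), pushing the deadline to 11 September 2024.
The other events in the timeline have no effect on the limitation period under the stated rules.
Brennan filed on 19 August 2024, before the 11 September 2024 deadline, so the action is timely.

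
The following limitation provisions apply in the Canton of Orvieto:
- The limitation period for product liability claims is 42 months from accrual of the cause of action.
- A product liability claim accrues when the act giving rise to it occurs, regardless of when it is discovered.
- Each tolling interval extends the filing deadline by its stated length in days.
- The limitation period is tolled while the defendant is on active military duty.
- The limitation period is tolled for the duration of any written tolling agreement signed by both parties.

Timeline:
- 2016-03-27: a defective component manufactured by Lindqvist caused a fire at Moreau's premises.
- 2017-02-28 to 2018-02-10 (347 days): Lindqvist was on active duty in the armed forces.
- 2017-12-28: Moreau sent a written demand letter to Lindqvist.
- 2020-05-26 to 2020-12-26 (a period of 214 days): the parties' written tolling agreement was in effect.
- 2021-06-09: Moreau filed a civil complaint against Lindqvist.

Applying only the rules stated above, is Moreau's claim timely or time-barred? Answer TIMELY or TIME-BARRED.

TIME-BARRED

The limitation period began to run on 2016-03-27.
Adding the 42 months base period to 2016-03-27 gives a deadline of 2019-09-27, before any tolling.
The defendant's active military service from 2017-02-28 to 2018-02-10 tolled the period for 347 days, extending the deadline to 2020-09-08.
The period was tolled for 214 days by the written tolling agreement (2020-05-26 to 2020-12-26), pushing the deadline to 2021-04-10.
None of the other events listed affects the running of the period under the stated rules.
The 2021-06-09 filing falls after the 2021-04-10 deadline; the claim is time-barred.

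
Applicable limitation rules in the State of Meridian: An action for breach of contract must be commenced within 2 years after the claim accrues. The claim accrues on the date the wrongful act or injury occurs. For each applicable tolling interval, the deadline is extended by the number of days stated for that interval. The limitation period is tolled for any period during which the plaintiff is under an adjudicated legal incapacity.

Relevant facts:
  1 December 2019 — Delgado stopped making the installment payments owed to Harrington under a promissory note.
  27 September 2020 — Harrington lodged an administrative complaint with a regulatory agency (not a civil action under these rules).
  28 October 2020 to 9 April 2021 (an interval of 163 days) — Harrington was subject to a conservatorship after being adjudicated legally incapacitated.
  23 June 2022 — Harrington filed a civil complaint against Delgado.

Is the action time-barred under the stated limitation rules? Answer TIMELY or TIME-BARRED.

The claim accrued on 1 December 2019, the date of the act.
Adding the 2 years base period to 1 December 2019 gives a deadline of 1 December 2021, before any tolling.
The plaintiff's legal incapacity from 28 October 2020 to 9 April 2021 tolled the period for 163 days, extending the deadline to 13 May 2022.
None of the other events listed affects the running of the period under the stated rules.
Filing on 23 June 2022 missed the 13 May 2022 deadline — the action is time-barred.

TIME-BARRED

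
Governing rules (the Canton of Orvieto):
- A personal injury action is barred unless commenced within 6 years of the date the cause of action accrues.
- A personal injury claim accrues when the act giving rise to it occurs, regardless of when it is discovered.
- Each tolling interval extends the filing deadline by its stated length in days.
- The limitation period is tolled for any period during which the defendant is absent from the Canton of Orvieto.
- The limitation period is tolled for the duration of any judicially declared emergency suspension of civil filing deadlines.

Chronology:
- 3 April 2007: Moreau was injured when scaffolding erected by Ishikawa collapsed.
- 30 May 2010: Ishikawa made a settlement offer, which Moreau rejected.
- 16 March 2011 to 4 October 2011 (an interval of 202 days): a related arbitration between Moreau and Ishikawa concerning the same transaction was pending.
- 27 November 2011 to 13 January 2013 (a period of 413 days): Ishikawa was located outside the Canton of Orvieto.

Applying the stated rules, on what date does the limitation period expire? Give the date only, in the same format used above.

The claim accrued on 3 April 2007, when the wrongful act occurred.
6 years from 3 April 2007 is 3 April 2013.
The defendant's absence from the jurisdiction from 27 November 2011 to 13 January 2013 tolled the period for 413 days, extending the deadline to 21 May 2014.
The pending related arbitration from 16 March 2011 to 4 October 2011 does not toll the period, because no stated rule makes a pending arbitration a tolling event.
None of the other events listed affects the running of the period under the stated rules.

21 May 2014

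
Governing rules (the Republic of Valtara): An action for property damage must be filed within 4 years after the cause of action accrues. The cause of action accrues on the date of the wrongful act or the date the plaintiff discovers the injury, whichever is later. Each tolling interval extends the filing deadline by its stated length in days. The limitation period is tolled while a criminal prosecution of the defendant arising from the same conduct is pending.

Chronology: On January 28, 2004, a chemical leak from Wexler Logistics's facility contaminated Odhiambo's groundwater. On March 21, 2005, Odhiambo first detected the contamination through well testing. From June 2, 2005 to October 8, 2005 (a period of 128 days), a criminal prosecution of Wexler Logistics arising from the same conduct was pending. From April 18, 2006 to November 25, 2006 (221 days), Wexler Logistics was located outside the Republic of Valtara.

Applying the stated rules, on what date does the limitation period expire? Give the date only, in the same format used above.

Taking the later of the act (January 28, 2004) and discovery (March 21, 2005), the claim accrued on March 21, 2005.
The untolled deadline — 4 years after March 21, 2005 — is March 21, 2009.
Because the pending criminal prosecution ran from June 2, 2005 to October 8, 2005, the deadline is extended by 128 days to July 27, 2009.
The defendant's absence from the jurisdiction from April 18, 2006 to November 25, 2006 does not toll the period, because no stated rule makes the defendant's absence a tolling event.

July 27, 2009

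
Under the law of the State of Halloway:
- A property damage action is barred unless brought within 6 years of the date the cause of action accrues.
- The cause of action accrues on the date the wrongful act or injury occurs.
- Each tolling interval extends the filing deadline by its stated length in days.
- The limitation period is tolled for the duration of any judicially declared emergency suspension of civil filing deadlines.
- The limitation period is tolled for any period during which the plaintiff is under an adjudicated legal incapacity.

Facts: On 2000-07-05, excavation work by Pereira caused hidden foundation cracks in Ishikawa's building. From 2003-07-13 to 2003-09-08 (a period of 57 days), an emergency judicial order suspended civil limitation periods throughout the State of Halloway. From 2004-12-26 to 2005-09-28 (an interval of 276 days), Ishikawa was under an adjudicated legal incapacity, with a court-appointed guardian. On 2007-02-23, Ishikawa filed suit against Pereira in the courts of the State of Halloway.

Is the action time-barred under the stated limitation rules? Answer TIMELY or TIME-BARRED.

The cause of action accrued on 2000-07-05, the date of the act.
6 years from 2000-07-05 is 2006-07-05.
Because the emergency suspension of filing deadlines ran from 2003-07-13 to 2003-09-08, the deadline is extended by 57 days to 2006-08-31.
Because the plaintiff's legal incapacity ran from 2004-12-26 to 2005-09-28, the deadline is extended by 276 days to 2007-06-03.
Filing on 2007-02-23 beat the 2007-06-03 deadline — the action is timely.

TIMELY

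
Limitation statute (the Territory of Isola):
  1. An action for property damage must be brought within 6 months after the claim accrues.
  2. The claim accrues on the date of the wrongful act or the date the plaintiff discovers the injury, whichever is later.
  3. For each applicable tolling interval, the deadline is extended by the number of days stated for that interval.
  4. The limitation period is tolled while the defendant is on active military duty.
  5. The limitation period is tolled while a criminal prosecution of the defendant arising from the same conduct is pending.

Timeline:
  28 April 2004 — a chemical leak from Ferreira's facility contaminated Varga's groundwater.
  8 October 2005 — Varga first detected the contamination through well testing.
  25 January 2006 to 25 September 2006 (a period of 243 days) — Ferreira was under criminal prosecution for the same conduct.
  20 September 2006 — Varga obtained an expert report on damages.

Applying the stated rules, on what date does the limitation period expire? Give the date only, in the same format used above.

7 December 2006

The claim accrued on 8 October 2005 — the later of the 28 April 2004 act and the 8 October 2005 discovery.
6 months from 8 October 2005 is 8 April 2006.
The period was tolled for 243 days by the pending criminal prosecution (25 January 2006 to 25 September 2006), pushing the deadline to 7 December 2006.
None of the other events listed affects the running of the period under the stated rules.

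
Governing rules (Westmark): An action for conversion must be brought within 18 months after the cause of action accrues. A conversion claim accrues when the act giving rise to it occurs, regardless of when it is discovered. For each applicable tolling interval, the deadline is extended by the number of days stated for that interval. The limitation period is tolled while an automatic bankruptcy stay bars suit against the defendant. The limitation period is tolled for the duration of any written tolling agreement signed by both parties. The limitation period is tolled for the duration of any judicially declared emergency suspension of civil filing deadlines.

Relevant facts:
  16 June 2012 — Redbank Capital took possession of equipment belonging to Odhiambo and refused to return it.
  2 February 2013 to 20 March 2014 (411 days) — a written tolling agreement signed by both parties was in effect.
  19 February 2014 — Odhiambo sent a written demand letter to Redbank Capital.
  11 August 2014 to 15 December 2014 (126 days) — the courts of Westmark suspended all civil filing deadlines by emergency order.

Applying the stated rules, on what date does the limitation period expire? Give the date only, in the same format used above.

6 June 2015

The limitation period began to run on 16 June 2012.
Adding the 18 months base period to 16 June 2012 gives a deadline of 16 December 2013, before any tolling.
Because the written tolling agreement ran from 2 February 2013 to 20 March 2014, the deadline is extended by 411 days to 31 January 2015.
The emergency suspension of filing deadlines from 11 August 2014 to 15 December 2014 tolled the period for 126 days, extending the deadline to 6 June 2015.
The other events in the timeline have no effect on the limitation period under the stated rules.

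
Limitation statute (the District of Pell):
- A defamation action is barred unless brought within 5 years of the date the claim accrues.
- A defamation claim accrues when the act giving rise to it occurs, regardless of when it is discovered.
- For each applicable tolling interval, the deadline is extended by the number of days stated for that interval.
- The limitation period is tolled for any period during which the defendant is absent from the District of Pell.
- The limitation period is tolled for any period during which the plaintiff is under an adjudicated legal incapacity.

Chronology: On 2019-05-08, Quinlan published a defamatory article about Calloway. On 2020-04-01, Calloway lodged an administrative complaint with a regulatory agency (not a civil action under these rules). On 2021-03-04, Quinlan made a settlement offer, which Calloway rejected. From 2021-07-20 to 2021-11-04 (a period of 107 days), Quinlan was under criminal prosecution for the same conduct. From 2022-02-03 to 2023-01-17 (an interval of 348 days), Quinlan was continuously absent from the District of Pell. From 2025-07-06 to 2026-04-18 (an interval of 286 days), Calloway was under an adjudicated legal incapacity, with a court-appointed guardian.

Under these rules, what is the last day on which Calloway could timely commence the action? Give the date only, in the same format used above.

The claim accrued on 2019-05-08, the date of the act.
5 years from 2019-05-08 is 2024-05-08.
The period was tolled for 348 days by the defendant's absence from the jurisdiction (2022-02-03 to 2023-01-17), pushing the deadline to 2025-04-21.
The plaintiff's legal incapacity starting 2025-07-06 came too late — the period had run on 2025-04-21 — and so does not extend the deadline.
Although a criminal prosecution ran from 2021-07-20 to 2021-11-04, the stated rules do not make that a tolling event, so it is disregarded.
The other events in the timeline have no effect on the limitation period under the stated rules.

2025-04-21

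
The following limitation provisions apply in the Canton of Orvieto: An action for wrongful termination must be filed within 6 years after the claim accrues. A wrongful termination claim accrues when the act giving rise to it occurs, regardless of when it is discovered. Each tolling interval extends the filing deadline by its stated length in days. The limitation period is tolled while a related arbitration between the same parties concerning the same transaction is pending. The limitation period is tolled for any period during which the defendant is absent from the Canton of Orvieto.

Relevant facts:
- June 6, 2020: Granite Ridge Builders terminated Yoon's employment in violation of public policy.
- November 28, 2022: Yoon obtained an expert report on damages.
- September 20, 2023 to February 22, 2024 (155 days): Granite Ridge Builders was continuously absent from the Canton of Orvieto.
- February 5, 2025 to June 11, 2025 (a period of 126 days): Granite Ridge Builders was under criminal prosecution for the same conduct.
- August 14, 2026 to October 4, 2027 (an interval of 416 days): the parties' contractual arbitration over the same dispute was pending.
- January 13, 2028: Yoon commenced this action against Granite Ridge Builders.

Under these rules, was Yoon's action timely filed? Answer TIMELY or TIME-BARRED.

The claim accrued on June 6, 2020, the date of the act.
Adding the 6 years base period to June 6, 2020 gives a deadline of June 6, 2026, before any tolling.
Because the defendant's absence from the jurisdiction ran from September 20, 2023 to February 22, 2024, the deadline is extended by 155 days to November 8, 2026.
The pending related arbitration from August 14, 2026 to October 4, 2027 tolled the period for 416 days, extending the deadline to December 29, 2027.
The pending criminal prosecution from February 5, 2025 to June 11, 2025 does not toll the period, because no stated rule makes a criminal prosecution a tolling event.
None of the other events listed affects the running of the period under the stated rules.
The January 13, 2028 filing falls after the December 29, 2027 deadline; the claim is time-barred.

TIME-BARRED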